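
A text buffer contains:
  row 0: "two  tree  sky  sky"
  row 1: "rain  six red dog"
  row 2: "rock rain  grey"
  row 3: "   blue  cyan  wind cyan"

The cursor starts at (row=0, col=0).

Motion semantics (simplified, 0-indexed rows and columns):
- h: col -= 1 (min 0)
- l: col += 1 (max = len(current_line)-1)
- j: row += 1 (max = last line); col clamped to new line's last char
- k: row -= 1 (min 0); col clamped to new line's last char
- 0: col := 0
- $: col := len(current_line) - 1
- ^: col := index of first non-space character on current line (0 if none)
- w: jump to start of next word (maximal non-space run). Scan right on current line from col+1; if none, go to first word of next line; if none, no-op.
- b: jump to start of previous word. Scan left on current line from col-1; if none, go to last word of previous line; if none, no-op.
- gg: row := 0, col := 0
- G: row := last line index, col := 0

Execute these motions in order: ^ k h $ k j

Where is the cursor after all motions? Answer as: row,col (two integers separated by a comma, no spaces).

Answer: 1,16

Derivation:
After 1 (^): row=0 col=0 char='t'
After 2 (k): row=0 col=0 char='t'
After 3 (h): row=0 col=0 char='t'
After 4 ($): row=0 col=18 char='y'
After 5 (k): row=0 col=18 char='y'
After 6 (j): row=1 col=16 char='g'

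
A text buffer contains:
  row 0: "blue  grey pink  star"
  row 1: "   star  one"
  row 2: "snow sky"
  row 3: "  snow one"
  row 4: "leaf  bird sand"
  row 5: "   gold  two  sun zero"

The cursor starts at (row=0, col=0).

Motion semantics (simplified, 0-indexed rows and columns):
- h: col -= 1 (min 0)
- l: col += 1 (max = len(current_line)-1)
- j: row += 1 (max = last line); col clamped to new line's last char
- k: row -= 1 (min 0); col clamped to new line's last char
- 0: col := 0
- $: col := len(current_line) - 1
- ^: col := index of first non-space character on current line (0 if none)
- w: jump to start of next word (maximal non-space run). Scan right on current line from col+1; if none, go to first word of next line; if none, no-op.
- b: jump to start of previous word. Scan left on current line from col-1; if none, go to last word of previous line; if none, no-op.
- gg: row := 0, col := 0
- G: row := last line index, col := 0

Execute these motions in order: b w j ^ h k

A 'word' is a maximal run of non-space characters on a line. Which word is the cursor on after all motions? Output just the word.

After 1 (b): row=0 col=0 char='b'
After 2 (w): row=0 col=6 char='g'
After 3 (j): row=1 col=6 char='r'
After 4 (^): row=1 col=3 char='s'
After 5 (h): row=1 col=2 char='_'
After 6 (k): row=0 col=2 char='u'

Answer: blue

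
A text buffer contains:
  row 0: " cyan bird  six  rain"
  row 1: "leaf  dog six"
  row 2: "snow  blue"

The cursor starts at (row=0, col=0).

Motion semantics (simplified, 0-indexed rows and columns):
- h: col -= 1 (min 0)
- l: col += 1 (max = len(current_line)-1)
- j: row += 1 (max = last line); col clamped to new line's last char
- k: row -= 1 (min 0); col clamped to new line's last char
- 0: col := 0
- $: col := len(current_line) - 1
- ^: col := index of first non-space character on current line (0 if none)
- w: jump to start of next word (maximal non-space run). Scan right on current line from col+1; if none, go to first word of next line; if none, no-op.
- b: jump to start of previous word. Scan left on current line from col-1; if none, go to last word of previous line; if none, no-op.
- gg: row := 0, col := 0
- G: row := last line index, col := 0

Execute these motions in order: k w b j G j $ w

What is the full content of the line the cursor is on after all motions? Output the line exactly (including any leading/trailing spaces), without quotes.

After 1 (k): row=0 col=0 char='_'
After 2 (w): row=0 col=1 char='c'
After 3 (b): row=0 col=1 char='c'
After 4 (j): row=1 col=1 char='e'
After 5 (G): row=2 col=0 char='s'
After 6 (j): row=2 col=0 char='s'
After 7 ($): row=2 col=9 char='e'
After 8 (w): row=2 col=9 char='e'

Answer: snow  blue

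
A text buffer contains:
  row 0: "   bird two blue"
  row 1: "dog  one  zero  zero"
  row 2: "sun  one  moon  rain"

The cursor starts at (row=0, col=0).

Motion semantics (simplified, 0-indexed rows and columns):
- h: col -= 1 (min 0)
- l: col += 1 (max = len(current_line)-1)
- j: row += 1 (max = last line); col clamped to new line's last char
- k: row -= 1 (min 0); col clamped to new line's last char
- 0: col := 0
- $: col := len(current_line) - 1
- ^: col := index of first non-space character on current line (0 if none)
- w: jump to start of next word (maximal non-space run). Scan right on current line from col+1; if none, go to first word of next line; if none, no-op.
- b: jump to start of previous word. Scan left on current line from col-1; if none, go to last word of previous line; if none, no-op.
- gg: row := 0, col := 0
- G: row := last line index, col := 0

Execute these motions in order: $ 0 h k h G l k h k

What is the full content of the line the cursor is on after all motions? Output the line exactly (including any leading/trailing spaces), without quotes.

After 1 ($): row=0 col=15 char='e'
After 2 (0): row=0 col=0 char='_'
After 3 (h): row=0 col=0 char='_'
After 4 (k): row=0 col=0 char='_'
After 5 (h): row=0 col=0 char='_'
After 6 (G): row=2 col=0 char='s'
After 7 (l): row=2 col=1 char='u'
After 8 (k): row=1 col=1 char='o'
After 9 (h): row=1 col=0 char='d'
After 10 (k): row=0 col=0 char='_'

Answer:    bird two blue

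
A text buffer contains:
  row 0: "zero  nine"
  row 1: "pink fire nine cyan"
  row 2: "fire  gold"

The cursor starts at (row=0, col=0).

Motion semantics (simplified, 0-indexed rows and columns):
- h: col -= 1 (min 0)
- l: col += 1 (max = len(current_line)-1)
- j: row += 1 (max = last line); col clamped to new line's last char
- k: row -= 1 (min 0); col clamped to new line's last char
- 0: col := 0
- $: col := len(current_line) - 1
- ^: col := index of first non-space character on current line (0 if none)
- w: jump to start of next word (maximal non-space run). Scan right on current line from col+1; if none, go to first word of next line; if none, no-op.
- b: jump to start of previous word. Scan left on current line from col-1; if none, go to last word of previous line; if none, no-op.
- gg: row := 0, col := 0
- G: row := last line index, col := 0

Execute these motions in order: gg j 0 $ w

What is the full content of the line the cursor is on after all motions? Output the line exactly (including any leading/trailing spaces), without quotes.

After 1 (gg): row=0 col=0 char='z'
After 2 (j): row=1 col=0 char='p'
After 3 (0): row=1 col=0 char='p'
After 4 ($): row=1 col=18 char='n'
After 5 (w): row=2 col=0 char='f'

Answer: fire  gold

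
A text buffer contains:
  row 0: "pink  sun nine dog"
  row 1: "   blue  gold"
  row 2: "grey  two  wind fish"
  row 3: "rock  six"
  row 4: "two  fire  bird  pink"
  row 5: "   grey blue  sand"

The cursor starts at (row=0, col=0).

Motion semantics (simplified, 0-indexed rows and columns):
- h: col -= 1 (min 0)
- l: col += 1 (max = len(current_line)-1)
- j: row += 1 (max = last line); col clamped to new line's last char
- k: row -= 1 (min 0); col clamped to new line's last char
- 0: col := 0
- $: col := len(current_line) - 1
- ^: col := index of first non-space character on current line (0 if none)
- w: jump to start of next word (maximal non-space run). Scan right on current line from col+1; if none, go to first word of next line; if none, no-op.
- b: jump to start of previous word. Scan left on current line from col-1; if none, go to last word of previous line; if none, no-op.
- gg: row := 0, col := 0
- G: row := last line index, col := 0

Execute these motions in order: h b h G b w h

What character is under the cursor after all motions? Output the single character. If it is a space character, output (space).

Answer: (space)

Derivation:
After 1 (h): row=0 col=0 char='p'
After 2 (b): row=0 col=0 char='p'
After 3 (h): row=0 col=0 char='p'
After 4 (G): row=5 col=0 char='_'
After 5 (b): row=4 col=17 char='p'
After 6 (w): row=5 col=3 char='g'
After 7 (h): row=5 col=2 char='_'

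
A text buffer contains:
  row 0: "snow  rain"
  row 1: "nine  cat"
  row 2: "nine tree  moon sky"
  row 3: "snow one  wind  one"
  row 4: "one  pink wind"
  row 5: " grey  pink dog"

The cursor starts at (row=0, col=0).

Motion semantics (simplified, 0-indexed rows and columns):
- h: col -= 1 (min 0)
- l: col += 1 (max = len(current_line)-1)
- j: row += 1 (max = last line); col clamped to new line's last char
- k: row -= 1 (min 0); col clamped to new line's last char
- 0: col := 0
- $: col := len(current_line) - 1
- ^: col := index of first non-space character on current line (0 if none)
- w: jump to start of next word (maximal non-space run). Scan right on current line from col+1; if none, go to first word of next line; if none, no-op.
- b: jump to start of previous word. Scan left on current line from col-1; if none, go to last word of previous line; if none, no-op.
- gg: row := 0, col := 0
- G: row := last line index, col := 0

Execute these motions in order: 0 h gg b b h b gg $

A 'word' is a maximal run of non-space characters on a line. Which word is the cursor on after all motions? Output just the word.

Answer: rain

Derivation:
After 1 (0): row=0 col=0 char='s'
After 2 (h): row=0 col=0 char='s'
After 3 (gg): row=0 col=0 char='s'
After 4 (b): row=0 col=0 char='s'
After 5 (b): row=0 col=0 char='s'
After 6 (h): row=0 col=0 char='s'
After 7 (b): row=0 col=0 char='s'
After 8 (gg): row=0 col=0 char='s'
After 9 ($): row=0 col=9 char='n'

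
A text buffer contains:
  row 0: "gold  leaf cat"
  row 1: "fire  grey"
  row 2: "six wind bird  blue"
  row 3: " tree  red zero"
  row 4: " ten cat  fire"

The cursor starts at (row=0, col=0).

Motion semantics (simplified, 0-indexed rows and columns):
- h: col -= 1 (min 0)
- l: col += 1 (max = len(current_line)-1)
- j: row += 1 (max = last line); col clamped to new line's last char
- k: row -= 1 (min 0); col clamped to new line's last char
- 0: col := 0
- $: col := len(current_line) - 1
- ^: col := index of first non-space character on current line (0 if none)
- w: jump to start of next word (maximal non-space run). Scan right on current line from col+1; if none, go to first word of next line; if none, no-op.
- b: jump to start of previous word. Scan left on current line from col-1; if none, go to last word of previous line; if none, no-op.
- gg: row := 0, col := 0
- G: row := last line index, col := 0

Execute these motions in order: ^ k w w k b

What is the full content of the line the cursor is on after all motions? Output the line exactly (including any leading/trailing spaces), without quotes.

Answer: gold  leaf cat

Derivation:
After 1 (^): row=0 col=0 char='g'
After 2 (k): row=0 col=0 char='g'
After 3 (w): row=0 col=6 char='l'
After 4 (w): row=0 col=11 char='c'
After 5 (k): row=0 col=11 char='c'
After 6 (b): row=0 col=6 char='l'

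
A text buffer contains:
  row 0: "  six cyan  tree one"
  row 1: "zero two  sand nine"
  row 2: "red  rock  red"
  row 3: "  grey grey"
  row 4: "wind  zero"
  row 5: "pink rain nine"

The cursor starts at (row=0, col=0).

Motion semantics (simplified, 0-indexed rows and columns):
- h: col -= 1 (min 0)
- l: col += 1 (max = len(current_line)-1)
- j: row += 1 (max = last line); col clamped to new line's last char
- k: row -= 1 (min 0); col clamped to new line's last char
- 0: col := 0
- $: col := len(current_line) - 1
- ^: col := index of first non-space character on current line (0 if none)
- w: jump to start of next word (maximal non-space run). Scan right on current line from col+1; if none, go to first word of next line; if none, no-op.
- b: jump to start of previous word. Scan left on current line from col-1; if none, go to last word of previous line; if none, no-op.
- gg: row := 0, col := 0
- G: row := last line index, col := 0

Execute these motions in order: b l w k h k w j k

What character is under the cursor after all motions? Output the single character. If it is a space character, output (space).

After 1 (b): row=0 col=0 char='_'
After 2 (l): row=0 col=1 char='_'
After 3 (w): row=0 col=2 char='s'
After 4 (k): row=0 col=2 char='s'
After 5 (h): row=0 col=1 char='_'
After 6 (k): row=0 col=1 char='_'
After 7 (w): row=0 col=2 char='s'
After 8 (j): row=1 col=2 char='r'
After 9 (k): row=0 col=2 char='s'

Answer: s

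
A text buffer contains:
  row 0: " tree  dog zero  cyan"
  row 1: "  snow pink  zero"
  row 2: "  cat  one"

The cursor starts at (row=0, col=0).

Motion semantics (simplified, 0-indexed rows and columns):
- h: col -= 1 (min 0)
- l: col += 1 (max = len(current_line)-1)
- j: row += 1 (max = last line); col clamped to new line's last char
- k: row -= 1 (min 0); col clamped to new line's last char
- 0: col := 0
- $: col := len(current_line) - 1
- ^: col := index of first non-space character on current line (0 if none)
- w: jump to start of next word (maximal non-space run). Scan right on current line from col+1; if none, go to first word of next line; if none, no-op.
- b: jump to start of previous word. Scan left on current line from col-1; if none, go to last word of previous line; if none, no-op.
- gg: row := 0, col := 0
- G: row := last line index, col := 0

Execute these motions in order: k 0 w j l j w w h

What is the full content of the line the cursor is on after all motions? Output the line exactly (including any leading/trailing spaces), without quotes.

After 1 (k): row=0 col=0 char='_'
After 2 (0): row=0 col=0 char='_'
After 3 (w): row=0 col=1 char='t'
After 4 (j): row=1 col=1 char='_'
After 5 (l): row=1 col=2 char='s'
After 6 (j): row=2 col=2 char='c'
After 7 (w): row=2 col=7 char='o'
After 8 (w): row=2 col=7 char='o'
After 9 (h): row=2 col=6 char='_'

Answer:   cat  one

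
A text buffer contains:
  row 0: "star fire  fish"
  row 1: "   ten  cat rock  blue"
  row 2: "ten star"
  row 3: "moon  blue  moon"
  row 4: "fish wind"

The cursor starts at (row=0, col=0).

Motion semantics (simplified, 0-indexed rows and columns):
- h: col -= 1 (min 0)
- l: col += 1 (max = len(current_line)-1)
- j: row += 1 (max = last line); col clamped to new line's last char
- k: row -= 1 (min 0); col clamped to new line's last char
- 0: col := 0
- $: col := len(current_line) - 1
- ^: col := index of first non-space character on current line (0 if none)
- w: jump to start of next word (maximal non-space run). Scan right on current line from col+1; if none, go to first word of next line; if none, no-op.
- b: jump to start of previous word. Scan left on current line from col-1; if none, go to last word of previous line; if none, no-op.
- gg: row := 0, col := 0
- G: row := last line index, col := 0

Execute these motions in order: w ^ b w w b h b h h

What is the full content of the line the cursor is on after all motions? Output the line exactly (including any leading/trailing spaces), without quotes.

Answer: star fire  fish

Derivation:
After 1 (w): row=0 col=5 char='f'
After 2 (^): row=0 col=0 char='s'
After 3 (b): row=0 col=0 char='s'
After 4 (w): row=0 col=5 char='f'
After 5 (w): row=0 col=11 char='f'
After 6 (b): row=0 col=5 char='f'
After 7 (h): row=0 col=4 char='_'
After 8 (b): row=0 col=0 char='s'
After 9 (h): row=0 col=0 char='s'
After 10 (h): row=0 col=0 char='s'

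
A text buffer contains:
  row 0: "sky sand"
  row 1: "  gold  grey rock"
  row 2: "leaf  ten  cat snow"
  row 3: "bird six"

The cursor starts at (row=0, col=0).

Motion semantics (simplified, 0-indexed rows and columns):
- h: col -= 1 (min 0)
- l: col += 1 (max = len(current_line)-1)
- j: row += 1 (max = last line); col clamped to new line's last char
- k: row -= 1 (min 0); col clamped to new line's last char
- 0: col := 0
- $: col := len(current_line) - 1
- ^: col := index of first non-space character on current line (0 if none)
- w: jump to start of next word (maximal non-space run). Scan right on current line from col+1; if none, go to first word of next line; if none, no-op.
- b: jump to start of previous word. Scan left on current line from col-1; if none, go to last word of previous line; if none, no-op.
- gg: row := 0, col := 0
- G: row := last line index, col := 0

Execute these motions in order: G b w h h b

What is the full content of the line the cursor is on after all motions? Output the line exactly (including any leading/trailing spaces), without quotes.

After 1 (G): row=3 col=0 char='b'
After 2 (b): row=2 col=15 char='s'
After 3 (w): row=3 col=0 char='b'
After 4 (h): row=3 col=0 char='b'
After 5 (h): row=3 col=0 char='b'
After 6 (b): row=2 col=15 char='s'

Answer: leaf  ten  cat snow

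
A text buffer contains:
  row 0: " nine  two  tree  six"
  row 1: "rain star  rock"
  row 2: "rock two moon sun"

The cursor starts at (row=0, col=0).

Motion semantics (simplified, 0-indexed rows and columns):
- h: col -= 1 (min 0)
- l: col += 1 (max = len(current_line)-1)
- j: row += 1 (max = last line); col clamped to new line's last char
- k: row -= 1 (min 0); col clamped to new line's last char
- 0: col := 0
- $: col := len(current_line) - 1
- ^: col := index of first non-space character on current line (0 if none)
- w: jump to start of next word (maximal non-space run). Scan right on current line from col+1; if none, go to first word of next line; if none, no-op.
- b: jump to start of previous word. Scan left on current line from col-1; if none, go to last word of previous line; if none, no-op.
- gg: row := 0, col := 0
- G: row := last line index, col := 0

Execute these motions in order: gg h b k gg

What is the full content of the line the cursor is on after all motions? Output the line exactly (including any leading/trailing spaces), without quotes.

After 1 (gg): row=0 col=0 char='_'
After 2 (h): row=0 col=0 char='_'
After 3 (b): row=0 col=0 char='_'
After 4 (k): row=0 col=0 char='_'
After 5 (gg): row=0 col=0 char='_'

Answer:  nine  two  tree  six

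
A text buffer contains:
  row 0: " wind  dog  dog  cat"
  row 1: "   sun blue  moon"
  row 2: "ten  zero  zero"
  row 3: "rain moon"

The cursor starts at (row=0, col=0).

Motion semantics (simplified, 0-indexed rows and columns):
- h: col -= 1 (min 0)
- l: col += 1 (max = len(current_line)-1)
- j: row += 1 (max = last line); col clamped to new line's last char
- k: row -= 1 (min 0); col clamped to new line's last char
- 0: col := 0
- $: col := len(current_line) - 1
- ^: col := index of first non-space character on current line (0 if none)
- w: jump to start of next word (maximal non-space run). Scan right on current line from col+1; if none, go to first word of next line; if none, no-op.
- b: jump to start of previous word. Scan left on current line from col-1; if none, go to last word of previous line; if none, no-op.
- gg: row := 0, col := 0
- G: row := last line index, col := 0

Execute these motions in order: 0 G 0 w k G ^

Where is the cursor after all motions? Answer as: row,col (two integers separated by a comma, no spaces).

After 1 (0): row=0 col=0 char='_'
After 2 (G): row=3 col=0 char='r'
After 3 (0): row=3 col=0 char='r'
After 4 (w): row=3 col=5 char='m'
After 5 (k): row=2 col=5 char='z'
After 6 (G): row=3 col=0 char='r'
After 7 (^): row=3 col=0 char='r'

Answer: 3,0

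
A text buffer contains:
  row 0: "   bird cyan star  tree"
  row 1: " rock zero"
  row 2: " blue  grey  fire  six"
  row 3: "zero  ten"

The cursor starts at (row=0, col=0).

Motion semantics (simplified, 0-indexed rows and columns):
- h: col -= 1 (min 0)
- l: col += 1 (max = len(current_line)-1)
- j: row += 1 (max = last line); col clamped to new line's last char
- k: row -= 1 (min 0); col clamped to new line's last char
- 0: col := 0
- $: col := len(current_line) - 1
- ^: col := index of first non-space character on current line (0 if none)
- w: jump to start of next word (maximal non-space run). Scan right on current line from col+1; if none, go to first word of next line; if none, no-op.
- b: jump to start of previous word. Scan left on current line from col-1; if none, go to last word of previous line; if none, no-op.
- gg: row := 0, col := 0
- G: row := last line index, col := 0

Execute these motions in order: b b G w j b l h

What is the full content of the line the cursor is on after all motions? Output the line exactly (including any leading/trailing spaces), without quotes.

Answer: zero  ten

Derivation:
After 1 (b): row=0 col=0 char='_'
After 2 (b): row=0 col=0 char='_'
After 3 (G): row=3 col=0 char='z'
After 4 (w): row=3 col=6 char='t'
After 5 (j): row=3 col=6 char='t'
After 6 (b): row=3 col=0 char='z'
After 7 (l): row=3 col=1 char='e'
After 8 (h): row=3 col=0 char='z'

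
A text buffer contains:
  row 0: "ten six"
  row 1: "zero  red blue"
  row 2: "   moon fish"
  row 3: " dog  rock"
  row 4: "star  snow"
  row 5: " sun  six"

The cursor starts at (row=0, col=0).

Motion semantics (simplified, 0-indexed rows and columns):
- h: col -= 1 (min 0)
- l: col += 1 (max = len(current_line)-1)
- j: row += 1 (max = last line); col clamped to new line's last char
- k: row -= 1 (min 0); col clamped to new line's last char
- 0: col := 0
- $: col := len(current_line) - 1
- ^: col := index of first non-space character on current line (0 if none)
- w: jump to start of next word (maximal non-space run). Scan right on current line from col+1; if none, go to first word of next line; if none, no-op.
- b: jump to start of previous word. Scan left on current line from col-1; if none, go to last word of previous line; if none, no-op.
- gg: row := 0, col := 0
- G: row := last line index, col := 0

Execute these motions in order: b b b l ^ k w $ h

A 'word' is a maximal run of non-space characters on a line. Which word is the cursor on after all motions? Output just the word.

Answer: six

Derivation:
After 1 (b): row=0 col=0 char='t'
After 2 (b): row=0 col=0 char='t'
After 3 (b): row=0 col=0 char='t'
After 4 (l): row=0 col=1 char='e'
After 5 (^): row=0 col=0 char='t'
After 6 (k): row=0 col=0 char='t'
After 7 (w): row=0 col=4 char='s'
After 8 ($): row=0 col=6 char='x'
After 9 (h): row=0 col=5 char='i'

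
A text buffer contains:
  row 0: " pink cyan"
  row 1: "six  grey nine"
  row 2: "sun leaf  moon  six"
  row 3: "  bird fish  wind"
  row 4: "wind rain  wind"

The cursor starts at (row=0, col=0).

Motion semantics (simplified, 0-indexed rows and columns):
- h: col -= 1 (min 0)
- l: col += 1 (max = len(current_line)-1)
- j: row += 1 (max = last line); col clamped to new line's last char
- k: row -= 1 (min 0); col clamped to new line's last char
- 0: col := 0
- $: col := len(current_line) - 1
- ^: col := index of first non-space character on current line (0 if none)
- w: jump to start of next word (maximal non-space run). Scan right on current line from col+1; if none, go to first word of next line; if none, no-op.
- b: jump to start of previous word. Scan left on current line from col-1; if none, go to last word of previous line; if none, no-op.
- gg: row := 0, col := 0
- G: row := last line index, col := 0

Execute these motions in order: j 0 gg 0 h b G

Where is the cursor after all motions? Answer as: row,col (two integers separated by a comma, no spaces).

Answer: 4,0

Derivation:
After 1 (j): row=1 col=0 char='s'
After 2 (0): row=1 col=0 char='s'
After 3 (gg): row=0 col=0 char='_'
After 4 (0): row=0 col=0 char='_'
After 5 (h): row=0 col=0 char='_'
After 6 (b): row=0 col=0 char='_'
After 7 (G): row=4 col=0 char='w'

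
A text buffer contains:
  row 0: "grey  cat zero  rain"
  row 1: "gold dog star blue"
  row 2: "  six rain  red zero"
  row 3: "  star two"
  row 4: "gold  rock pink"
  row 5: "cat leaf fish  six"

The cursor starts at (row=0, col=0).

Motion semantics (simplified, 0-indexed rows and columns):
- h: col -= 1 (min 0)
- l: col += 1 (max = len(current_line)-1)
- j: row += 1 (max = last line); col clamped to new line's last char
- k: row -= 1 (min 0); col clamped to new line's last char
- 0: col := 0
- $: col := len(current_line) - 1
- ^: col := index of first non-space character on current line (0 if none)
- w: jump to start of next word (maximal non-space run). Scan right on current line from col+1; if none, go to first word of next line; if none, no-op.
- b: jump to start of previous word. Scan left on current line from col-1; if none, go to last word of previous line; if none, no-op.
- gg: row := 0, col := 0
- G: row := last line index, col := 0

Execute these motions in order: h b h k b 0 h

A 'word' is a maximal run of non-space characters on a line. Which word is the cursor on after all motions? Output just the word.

After 1 (h): row=0 col=0 char='g'
After 2 (b): row=0 col=0 char='g'
After 3 (h): row=0 col=0 char='g'
After 4 (k): row=0 col=0 char='g'
After 5 (b): row=0 col=0 char='g'
After 6 (0): row=0 col=0 char='g'
After 7 (h): row=0 col=0 char='g'

Answer: grey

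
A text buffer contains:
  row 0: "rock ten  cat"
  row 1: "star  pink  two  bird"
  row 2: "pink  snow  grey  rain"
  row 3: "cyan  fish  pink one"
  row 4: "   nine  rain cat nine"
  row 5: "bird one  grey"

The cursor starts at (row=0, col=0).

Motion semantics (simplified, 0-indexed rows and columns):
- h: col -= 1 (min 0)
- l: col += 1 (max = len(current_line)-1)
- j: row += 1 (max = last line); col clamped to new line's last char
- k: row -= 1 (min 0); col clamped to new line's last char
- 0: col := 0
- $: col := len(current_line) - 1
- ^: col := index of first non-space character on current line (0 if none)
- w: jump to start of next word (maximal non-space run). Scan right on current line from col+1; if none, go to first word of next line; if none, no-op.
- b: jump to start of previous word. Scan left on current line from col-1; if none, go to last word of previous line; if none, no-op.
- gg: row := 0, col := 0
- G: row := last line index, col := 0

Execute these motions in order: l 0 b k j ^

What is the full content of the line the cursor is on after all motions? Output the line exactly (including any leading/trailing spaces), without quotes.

Answer: star  pink  two  bird

Derivation:
After 1 (l): row=0 col=1 char='o'
After 2 (0): row=0 col=0 char='r'
After 3 (b): row=0 col=0 char='r'
After 4 (k): row=0 col=0 char='r'
After 5 (j): row=1 col=0 char='s'
After 6 (^): row=1 col=0 char='s'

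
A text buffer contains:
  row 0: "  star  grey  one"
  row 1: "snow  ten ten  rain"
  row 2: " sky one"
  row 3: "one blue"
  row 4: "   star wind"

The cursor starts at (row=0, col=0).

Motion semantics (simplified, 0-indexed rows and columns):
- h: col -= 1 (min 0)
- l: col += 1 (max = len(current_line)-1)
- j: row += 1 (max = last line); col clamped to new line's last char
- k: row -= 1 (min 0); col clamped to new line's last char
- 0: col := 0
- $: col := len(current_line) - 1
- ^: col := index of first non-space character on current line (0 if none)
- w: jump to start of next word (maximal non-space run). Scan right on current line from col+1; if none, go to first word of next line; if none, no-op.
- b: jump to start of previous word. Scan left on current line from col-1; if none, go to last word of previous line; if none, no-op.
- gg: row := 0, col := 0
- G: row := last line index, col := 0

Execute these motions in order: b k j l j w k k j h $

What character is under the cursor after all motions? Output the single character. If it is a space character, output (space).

After 1 (b): row=0 col=0 char='_'
After 2 (k): row=0 col=0 char='_'
After 3 (j): row=1 col=0 char='s'
After 4 (l): row=1 col=1 char='n'
After 5 (j): row=2 col=1 char='s'
After 6 (w): row=2 col=5 char='o'
After 7 (k): row=1 col=5 char='_'
After 8 (k): row=0 col=5 char='r'
After 9 (j): row=1 col=5 char='_'
After 10 (h): row=1 col=4 char='_'
After 11 ($): row=1 col=18 char='n'

Answer: n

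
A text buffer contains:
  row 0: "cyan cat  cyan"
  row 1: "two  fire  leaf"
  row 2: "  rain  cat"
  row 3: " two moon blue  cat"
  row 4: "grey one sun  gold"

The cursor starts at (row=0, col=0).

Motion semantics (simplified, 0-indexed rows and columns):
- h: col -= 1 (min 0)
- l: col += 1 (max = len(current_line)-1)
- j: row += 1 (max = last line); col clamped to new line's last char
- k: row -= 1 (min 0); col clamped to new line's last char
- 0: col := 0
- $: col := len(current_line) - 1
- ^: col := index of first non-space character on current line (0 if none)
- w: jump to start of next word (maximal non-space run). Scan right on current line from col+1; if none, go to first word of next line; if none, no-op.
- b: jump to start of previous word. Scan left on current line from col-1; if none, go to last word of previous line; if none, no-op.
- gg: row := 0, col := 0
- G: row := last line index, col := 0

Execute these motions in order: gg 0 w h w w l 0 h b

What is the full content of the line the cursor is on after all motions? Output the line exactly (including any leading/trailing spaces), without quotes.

After 1 (gg): row=0 col=0 char='c'
After 2 (0): row=0 col=0 char='c'
After 3 (w): row=0 col=5 char='c'
After 4 (h): row=0 col=4 char='_'
After 5 (w): row=0 col=5 char='c'
After 6 (w): row=0 col=10 char='c'
After 7 (l): row=0 col=11 char='y'
After 8 (0): row=0 col=0 char='c'
After 9 (h): row=0 col=0 char='c'
After 10 (b): row=0 col=0 char='c'

Answer: cyan cat  cyan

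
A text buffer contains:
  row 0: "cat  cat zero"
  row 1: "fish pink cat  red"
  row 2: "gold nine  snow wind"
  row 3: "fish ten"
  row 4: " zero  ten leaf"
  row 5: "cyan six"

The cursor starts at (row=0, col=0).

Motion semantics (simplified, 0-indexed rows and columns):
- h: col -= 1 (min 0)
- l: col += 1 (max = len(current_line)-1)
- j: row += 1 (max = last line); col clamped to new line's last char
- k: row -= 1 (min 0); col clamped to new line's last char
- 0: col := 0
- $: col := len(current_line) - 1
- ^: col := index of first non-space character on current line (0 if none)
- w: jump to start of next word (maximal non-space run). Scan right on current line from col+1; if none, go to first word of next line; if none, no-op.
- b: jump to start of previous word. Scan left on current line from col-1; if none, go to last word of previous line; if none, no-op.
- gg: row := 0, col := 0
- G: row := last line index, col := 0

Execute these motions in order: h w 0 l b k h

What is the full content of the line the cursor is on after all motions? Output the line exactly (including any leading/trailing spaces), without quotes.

Answer: cat  cat zero

Derivation:
After 1 (h): row=0 col=0 char='c'
After 2 (w): row=0 col=5 char='c'
After 3 (0): row=0 col=0 char='c'
After 4 (l): row=0 col=1 char='a'
After 5 (b): row=0 col=0 char='c'
After 6 (k): row=0 col=0 char='c'
After 7 (h): row=0 col=0 char='c'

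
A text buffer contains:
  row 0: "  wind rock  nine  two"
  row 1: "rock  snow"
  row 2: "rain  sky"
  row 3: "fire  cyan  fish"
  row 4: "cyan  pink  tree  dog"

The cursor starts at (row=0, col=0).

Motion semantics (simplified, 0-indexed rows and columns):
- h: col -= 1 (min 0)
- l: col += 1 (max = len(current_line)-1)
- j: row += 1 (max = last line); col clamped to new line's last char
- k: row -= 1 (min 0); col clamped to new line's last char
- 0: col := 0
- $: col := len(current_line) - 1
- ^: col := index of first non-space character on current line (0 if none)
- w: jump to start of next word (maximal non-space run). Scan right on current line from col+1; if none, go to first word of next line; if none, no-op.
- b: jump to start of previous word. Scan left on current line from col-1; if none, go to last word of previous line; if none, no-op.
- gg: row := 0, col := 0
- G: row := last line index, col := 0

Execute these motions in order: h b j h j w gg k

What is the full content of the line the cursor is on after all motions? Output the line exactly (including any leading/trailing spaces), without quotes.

Answer:   wind rock  nine  two

Derivation:
After 1 (h): row=0 col=0 char='_'
After 2 (b): row=0 col=0 char='_'
After 3 (j): row=1 col=0 char='r'
After 4 (h): row=1 col=0 char='r'
After 5 (j): row=2 col=0 char='r'
After 6 (w): row=2 col=6 char='s'
After 7 (gg): row=0 col=0 char='_'
After 8 (k): row=0 col=0 char='_'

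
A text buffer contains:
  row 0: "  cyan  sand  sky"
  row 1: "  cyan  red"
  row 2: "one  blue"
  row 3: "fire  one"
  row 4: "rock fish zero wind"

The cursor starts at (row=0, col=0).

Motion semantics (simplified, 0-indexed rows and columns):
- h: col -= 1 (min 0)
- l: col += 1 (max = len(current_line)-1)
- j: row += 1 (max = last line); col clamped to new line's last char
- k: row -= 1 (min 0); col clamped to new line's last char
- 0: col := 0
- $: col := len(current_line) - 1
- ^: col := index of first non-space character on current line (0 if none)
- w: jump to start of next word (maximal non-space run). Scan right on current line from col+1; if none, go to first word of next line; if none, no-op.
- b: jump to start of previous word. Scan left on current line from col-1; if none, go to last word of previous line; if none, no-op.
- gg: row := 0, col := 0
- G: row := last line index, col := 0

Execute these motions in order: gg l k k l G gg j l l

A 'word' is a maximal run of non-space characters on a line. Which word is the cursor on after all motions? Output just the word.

After 1 (gg): row=0 col=0 char='_'
After 2 (l): row=0 col=1 char='_'
After 3 (k): row=0 col=1 char='_'
After 4 (k): row=0 col=1 char='_'
After 5 (l): row=0 col=2 char='c'
After 6 (G): row=4 col=0 char='r'
After 7 (gg): row=0 col=0 char='_'
After 8 (j): row=1 col=0 char='_'
After 9 (l): row=1 col=1 char='_'
After 10 (l): row=1 col=2 char='c'

Answer: cyan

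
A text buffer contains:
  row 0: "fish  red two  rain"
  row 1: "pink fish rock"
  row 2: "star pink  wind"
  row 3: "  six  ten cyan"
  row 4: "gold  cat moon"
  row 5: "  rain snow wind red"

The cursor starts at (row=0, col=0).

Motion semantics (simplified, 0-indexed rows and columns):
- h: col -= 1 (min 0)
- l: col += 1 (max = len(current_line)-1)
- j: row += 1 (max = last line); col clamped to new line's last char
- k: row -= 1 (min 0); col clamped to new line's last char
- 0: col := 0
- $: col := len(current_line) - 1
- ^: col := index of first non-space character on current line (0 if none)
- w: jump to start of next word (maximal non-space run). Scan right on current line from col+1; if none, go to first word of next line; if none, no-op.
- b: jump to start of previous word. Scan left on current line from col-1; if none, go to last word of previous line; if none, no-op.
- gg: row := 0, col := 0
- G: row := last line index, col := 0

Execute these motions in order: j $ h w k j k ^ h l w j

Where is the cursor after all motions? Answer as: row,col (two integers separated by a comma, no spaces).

After 1 (j): row=1 col=0 char='p'
After 2 ($): row=1 col=13 char='k'
After 3 (h): row=1 col=12 char='c'
After 4 (w): row=2 col=0 char='s'
After 5 (k): row=1 col=0 char='p'
After 6 (j): row=2 col=0 char='s'
After 7 (k): row=1 col=0 char='p'
After 8 (^): row=1 col=0 char='p'
After 9 (h): row=1 col=0 char='p'
After 10 (l): row=1 col=1 char='i'
After 11 (w): row=1 col=5 char='f'
After 12 (j): row=2 col=5 char='p'

Answer: 2,5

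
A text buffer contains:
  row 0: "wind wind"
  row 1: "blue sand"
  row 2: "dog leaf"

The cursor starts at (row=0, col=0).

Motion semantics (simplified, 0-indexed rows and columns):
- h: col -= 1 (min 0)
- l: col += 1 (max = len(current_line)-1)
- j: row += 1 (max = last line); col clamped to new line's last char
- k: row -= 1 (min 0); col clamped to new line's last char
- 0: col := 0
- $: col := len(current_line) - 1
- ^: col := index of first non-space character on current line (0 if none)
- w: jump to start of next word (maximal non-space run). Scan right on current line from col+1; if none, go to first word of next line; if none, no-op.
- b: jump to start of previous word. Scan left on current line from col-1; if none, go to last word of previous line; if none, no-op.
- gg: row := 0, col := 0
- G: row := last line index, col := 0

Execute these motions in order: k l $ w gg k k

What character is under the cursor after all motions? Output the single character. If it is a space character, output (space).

After 1 (k): row=0 col=0 char='w'
After 2 (l): row=0 col=1 char='i'
After 3 ($): row=0 col=8 char='d'
After 4 (w): row=1 col=0 char='b'
After 5 (gg): row=0 col=0 char='w'
After 6 (k): row=0 col=0 char='w'
After 7 (k): row=0 col=0 char='w'

Answer: w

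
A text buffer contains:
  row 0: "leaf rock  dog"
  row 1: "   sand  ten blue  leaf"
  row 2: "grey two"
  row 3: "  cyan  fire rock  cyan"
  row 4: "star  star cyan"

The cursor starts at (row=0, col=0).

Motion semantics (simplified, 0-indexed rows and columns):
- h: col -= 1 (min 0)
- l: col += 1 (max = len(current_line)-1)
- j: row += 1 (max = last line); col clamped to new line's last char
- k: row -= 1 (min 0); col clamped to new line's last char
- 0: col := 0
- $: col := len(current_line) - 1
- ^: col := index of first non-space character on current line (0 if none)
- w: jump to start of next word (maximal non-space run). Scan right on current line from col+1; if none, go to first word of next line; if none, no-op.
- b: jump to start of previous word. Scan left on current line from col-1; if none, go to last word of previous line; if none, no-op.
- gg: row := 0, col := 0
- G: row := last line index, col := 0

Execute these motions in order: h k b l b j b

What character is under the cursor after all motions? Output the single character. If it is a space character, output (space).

Answer: d

Derivation:
After 1 (h): row=0 col=0 char='l'
After 2 (k): row=0 col=0 char='l'
After 3 (b): row=0 col=0 char='l'
After 4 (l): row=0 col=1 char='e'
After 5 (b): row=0 col=0 char='l'
After 6 (j): row=1 col=0 char='_'
After 7 (b): row=0 col=11 char='d'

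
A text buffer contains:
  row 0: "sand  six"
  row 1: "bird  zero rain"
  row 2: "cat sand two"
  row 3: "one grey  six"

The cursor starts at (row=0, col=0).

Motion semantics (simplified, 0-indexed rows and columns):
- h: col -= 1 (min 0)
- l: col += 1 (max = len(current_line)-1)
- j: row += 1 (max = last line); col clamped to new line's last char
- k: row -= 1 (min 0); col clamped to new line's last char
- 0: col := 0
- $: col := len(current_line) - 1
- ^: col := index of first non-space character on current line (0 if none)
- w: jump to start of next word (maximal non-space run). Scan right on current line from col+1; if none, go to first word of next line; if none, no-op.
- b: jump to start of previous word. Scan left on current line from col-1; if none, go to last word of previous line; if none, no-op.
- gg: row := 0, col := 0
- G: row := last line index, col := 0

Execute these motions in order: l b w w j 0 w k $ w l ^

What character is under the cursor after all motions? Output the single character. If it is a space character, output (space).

Answer: c

Derivation:
After 1 (l): row=0 col=1 char='a'
After 2 (b): row=0 col=0 char='s'
After 3 (w): row=0 col=6 char='s'
After 4 (w): row=1 col=0 char='b'
After 5 (j): row=2 col=0 char='c'
After 6 (0): row=2 col=0 char='c'
After 7 (w): row=2 col=4 char='s'
After 8 (k): row=1 col=4 char='_'
After 9 ($): row=1 col=14 char='n'
After 10 (w): row=2 col=0 char='c'
After 11 (l): row=2 col=1 char='a'
After 12 (^): row=2 col=0 char='c'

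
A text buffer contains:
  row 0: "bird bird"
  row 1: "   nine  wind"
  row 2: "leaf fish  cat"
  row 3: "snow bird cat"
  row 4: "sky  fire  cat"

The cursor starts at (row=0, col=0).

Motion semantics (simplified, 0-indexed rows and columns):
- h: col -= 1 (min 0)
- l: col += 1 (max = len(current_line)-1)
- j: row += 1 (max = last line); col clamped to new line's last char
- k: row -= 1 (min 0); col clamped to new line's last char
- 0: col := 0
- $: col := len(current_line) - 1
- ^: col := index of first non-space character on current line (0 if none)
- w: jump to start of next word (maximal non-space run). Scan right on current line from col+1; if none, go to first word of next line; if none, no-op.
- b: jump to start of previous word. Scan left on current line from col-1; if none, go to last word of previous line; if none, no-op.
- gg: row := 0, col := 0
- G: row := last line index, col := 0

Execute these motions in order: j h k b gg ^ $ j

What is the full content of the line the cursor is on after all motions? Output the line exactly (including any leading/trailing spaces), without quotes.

Answer:    nine  wind

Derivation:
After 1 (j): row=1 col=0 char='_'
After 2 (h): row=1 col=0 char='_'
After 3 (k): row=0 col=0 char='b'
After 4 (b): row=0 col=0 char='b'
After 5 (gg): row=0 col=0 char='b'
After 6 (^): row=0 col=0 char='b'
After 7 ($): row=0 col=8 char='d'
After 8 (j): row=1 col=8 char='_'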